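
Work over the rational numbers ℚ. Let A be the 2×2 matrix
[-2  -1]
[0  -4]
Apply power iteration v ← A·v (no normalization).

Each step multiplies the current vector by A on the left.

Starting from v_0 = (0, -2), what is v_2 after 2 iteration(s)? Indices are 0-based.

v_2 = (-12, -32)

v_0 = (0, -2).
v_1 = A·v_0 = (2, 8).
v_2 = A·v_1 = (-12, -32).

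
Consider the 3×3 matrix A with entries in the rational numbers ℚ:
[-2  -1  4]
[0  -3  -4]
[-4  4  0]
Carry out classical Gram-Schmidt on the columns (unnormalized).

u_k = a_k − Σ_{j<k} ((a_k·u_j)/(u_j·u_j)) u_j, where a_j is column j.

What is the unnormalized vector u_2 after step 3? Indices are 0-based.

u_2 = (32/9, -32/9, -16/9)

Step 1: u_0 = a_0 = (-2, 0, -4).
Step 2: u_1 = a_1 − (-7/10)·u_0 = (-12/5, -3, 6/5).
Step 3: u_2 = a_2 − (-2/5)·u_0 − (4/27)·u_1 = (32/9, -32/9, -16/9).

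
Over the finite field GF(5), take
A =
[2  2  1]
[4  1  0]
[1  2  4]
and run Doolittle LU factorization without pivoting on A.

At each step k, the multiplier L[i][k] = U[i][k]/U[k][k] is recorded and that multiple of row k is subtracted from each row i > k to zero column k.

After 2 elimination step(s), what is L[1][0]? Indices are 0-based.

[col 0] pivot 2
  R1 -= 2*R0 → (0, 2, 3)  (L[1][0] := 2)
  R2 -= 3*R0 → (0, 1, 1)  (L[2][0] := 3)
[col 1] pivot 2
  R2 -= 3*R1 → (0, 0, 2)  (L[2][1] := 3)

L[1][0] = 2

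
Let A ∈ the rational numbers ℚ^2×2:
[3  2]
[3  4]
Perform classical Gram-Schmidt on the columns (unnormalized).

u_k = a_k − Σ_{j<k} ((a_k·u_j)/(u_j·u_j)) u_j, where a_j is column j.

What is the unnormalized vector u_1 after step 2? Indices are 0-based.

u_1 = (-1, 1)

Step 1: u_0 = a_0 = (3, 3).
Step 2: u_1 = a_1 − (1)·u_0 = (-1, 1).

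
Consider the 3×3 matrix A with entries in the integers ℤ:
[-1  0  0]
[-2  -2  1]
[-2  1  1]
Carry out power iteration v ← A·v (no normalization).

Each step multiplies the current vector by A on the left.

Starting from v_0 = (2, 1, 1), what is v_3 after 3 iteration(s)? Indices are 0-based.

v_0 = (2, 1, 1).
v_1 = A·v_0 = (-2, -5, -2).
v_2 = A·v_1 = (2, 12, -3).
v_3 = A·v_2 = (-2, -31, 5).

v_3 = (-2, -31, 5)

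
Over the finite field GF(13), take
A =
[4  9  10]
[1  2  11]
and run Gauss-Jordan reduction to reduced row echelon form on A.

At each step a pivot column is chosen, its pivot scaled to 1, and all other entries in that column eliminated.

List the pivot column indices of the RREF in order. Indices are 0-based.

pivot columns: 0, 1

pivot(0,0)=4: scale R0 → (1, 12, 9)
  clear (1,0): R1 −= (1)R0 → (0, 3, 2)
pivot(1,1)=3: scale R1 → (0, 1, 5)
  clear (0,1): R0 −= (12)R1 → (1, 0, 1)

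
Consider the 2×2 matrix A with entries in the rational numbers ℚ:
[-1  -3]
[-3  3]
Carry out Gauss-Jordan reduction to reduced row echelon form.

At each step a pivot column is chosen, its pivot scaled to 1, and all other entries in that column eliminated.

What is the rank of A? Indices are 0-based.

[1] R0 /= -1  ⇒  (1, 3)
     R1 -= -3·R0  ⇒  (0, 12)
[2] R1 /= 12  ⇒  (0, 1)
     R0 -= 3·R1  ⇒  (1, 0)

rank = 2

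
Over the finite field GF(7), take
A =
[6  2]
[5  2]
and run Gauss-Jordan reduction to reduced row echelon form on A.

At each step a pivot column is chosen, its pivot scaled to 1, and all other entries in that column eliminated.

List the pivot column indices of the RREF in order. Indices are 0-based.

pivot(0,0)=6: scale R0 → (1, 5)
  clear (1,0): R1 −= (5)R0 → (0, 5)
pivot(1,1)=5: scale R1 → (0, 1)
  clear (0,1): R0 −= (5)R1 → (1, 0)

pivot columns: 0, 1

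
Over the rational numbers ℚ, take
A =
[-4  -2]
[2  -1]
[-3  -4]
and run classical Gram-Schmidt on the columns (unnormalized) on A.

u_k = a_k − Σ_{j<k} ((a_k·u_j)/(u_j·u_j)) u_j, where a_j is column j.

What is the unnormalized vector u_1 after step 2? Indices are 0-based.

Step 1: u_0 = a_0 = (-4, 2, -3).
Step 2: u_1 = a_1 − (18/29)·u_0 = (14/29, -65/29, -62/29).

u_1 = (14/29, -65/29, -62/29)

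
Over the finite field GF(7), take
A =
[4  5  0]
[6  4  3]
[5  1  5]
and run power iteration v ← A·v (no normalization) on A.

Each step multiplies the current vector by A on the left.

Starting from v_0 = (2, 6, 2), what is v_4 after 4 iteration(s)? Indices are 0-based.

v_0 = (2, 6, 2).
v_1 = A·v_0 = (3, 0, 5).
v_2 = A·v_1 = (5, 5, 5).
v_3 = A·v_2 = (3, 2, 6).
v_4 = A·v_3 = (1, 2, 5).

v_4 = (1, 2, 5)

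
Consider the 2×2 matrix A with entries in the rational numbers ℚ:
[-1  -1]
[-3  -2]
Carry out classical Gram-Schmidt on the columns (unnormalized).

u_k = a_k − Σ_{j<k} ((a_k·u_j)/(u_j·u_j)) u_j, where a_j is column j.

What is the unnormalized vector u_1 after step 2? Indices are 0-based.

Step 1: u_0 = a_0 = (-1, -3).
Step 2: u_1 = a_1 − (7/10)·u_0 = (-3/10, 1/10).

u_1 = (-3/10, 1/10)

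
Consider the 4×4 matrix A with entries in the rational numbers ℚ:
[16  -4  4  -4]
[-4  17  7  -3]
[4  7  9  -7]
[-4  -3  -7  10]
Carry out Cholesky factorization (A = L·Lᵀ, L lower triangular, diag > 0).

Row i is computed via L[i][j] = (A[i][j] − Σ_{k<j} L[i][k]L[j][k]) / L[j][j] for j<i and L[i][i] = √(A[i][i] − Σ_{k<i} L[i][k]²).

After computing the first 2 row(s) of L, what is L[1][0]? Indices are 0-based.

L[1][0] = -1

Step 1: L[0][0] = √(16) = 4.
  L[1][0] = (-4) / L[0][0] = -1.
Step 2: L[1][1] = √(16) = 4.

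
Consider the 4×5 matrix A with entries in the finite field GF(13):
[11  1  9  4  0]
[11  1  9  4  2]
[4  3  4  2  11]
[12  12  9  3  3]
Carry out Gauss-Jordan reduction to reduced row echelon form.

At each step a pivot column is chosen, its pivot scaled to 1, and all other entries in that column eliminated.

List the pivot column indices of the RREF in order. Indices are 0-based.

step 1: normalize row 0 (÷11) = (1, 6, 2, 11, 0)
  row 1: subtract 11×row0 = (0, 0, 0, 0, 2)
  row 2: subtract 4×row0 = (0, 5, 9, 10, 11)
  row 3: subtract 12×row0 = (0, 5, 11, 1, 3)
step 2: exchange rows 1,2
step 2: normalize row 1 (÷5) = (0, 1, 7, 2, 10)
  row 0: subtract 6×row1 = (1, 0, 12, 12, 5)
  row 3: subtract 5×row1 = (0, 0, 2, 4, 5)
step 3: exchange rows 2,3
step 3: normalize row 2 (÷2) = (0, 0, 1, 2, 9)
  row 0: subtract 12×row2 = (1, 0, 0, 1, 1)
  row 1: subtract 7×row2 = (0, 1, 0, 1, 12)
skip col 3 (zero from row 3)
step 4: normalize row 3 (÷2) = (0, 0, 0, 0, 1)
  row 0: subtract 1×row3 = (1, 0, 0, 1, 0)
  row 1: subtract 12×row3 = (0, 1, 0, 1, 0)
  row 2: subtract 9×row3 = (0, 0, 1, 2, 0)

pivot columns: 0, 1, 2, 4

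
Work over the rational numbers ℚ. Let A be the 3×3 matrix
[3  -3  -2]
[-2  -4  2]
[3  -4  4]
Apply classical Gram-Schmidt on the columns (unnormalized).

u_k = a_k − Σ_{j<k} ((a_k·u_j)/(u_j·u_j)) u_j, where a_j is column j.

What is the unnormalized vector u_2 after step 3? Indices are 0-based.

Step 1: u_0 = a_0 = (3, -2, 3).
Step 2: u_1 = a_1 − (-13/22)·u_0 = (-27/22, -57/11, -49/22).
Step 3: u_2 = a_2 − (1/11)·u_0 − (-370/733)·u_1 = (-2120/733, -318/733, 1908/733).

u_2 = (-2120/733, -318/733, 1908/733)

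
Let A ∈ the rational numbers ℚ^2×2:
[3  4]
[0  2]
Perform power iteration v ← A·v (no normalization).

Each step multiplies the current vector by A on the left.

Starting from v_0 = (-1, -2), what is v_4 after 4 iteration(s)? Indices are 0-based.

v_0 = (-1, -2).
v_1 = A·v_0 = (-11, -4).
v_2 = A·v_1 = (-49, -8).
v_3 = A·v_2 = (-179, -16).
v_4 = A·v_3 = (-601, -32).

v_4 = (-601, -32)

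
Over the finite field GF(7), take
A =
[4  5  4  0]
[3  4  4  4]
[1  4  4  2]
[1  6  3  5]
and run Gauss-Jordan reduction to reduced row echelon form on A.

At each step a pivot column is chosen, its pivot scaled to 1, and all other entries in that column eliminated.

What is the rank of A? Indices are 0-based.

pivot(0,0)=4: scale R0 → (1, 3, 1, 0)
  clear (1,0): R1 −= (3)R0 → (0, 2, 1, 4)
  clear (2,0): R2 −= (1)R0 → (0, 1, 3, 2)
  clear (3,0): R3 −= (1)R0 → (0, 3, 2, 5)
pivot(1,1)=2: scale R1 → (0, 1, 4, 2)
  clear (0,1): R0 −= (3)R1 → (1, 0, 3, 1)
  clear (2,1): R2 −= (1)R1 → (0, 0, 6, 0)
  clear (3,1): R3 −= (3)R1 → (0, 0, 4, 6)
pivot(2,2)=6: scale R2 → (0, 0, 1, 0)
  clear (0,2): R0 −= (3)R2 → (1, 0, 0, 1)
  clear (1,2): R1 −= (4)R2 → (0, 1, 0, 2)
  clear (3,2): R3 −= (4)R2 → (0, 0, 0, 6)
pivot(3,3)=6: scale R3 → (0, 0, 0, 1)
  clear (0,3): R0 −= (1)R3 → (1, 0, 0, 0)
  clear (1,3): R1 −= (2)R3 → (0, 1, 0, 0)

rank = 4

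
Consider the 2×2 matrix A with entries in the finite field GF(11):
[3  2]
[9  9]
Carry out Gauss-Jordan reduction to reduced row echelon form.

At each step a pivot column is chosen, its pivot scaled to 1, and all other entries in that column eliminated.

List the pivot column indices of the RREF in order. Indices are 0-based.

pivot columns: 0, 1

step 1: normalize row 0 (÷3) = (1, 8)
  row 1: subtract 9×row0 = (0, 3)
step 2: normalize row 1 (÷3) = (0, 1)
  row 0: subtract 8×row1 = (1, 0)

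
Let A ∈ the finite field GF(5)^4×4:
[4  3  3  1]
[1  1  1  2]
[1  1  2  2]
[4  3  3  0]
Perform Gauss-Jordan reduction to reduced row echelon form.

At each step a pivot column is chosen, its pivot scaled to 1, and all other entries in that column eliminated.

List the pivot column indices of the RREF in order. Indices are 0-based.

pivot(0,0)=4: scale R0 → (1, 2, 2, 4)
  clear (1,0): R1 −= (1)R0 → (0, 4, 4, 3)
  clear (2,0): R2 −= (1)R0 → (0, 4, 0, 3)
  clear (3,0): R3 −= (4)R0 → (0, 0, 0, 4)
pivot(1,1)=4: scale R1 → (0, 1, 1, 2)
  clear (0,1): R0 −= (2)R1 → (1, 0, 0, 0)
  clear (2,1): R2 −= (4)R1 → (0, 0, 1, 0)
pivot(2,2)=1: scale R2 → (0, 0, 1, 0)
  clear (1,2): R1 −= (1)R2 → (0, 1, 0, 2)
pivot(3,3)=4: scale R3 → (0, 0, 0, 1)
  clear (1,3): R1 −= (2)R3 → (0, 1, 0, 0)

pivot columns: 0, 1, 2, 3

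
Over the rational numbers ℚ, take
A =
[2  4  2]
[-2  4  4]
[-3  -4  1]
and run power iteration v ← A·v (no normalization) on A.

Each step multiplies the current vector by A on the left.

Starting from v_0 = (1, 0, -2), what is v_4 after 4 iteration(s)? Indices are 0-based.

v_4 = (546, 2400, 985)

v_0 = (1, 0, -2).
v_1 = A·v_0 = (-2, -10, -5).
v_2 = A·v_1 = (-54, -56, 41).
v_3 = A·v_2 = (-250, 48, 427).
v_4 = A·v_3 = (546, 2400, 985).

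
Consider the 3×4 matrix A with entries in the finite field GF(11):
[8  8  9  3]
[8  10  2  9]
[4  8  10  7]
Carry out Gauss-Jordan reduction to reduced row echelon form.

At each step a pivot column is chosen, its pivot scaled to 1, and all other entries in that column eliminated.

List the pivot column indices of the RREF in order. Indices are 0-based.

pivot columns: 0, 1, 2

step 1: normalize row 0 (÷8) = (1, 1, 8, 10)
  row 1: subtract 8×row0 = (0, 2, 4, 6)
  row 2: subtract 4×row0 = (0, 4, 0, 0)
step 2: normalize row 1 (÷2) = (0, 1, 2, 3)
  row 0: subtract 1×row1 = (1, 0, 6, 7)
  row 2: subtract 4×row1 = (0, 0, 3, 10)
step 3: normalize row 2 (÷3) = (0, 0, 1, 7)
  row 0: subtract 6×row2 = (1, 0, 0, 9)
  row 1: subtract 2×row2 = (0, 1, 0, 0)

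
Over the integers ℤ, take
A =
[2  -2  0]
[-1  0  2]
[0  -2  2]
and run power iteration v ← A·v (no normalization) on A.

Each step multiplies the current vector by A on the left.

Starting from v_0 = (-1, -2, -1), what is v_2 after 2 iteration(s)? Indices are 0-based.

v_2 = (6, 2, 6)

v_0 = (-1, -2, -1).
v_1 = A·v_0 = (2, -1, 2).
v_2 = A·v_1 = (6, 2, 6).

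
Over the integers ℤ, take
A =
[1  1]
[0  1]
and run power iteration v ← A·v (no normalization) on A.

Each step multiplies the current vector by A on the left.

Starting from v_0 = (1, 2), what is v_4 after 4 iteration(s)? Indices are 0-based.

v_0 = (1, 2).
v_1 = A·v_0 = (3, 2).
v_2 = A·v_1 = (5, 2).
v_3 = A·v_2 = (7, 2).
v_4 = A·v_3 = (9, 2).

v_4 = (9, 2)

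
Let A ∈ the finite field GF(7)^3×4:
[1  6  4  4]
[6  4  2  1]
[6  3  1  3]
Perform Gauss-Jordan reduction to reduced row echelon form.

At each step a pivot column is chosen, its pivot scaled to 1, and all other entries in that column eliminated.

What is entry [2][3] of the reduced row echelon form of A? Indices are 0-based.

M[2][3] = 6

step 1: normalize row 0 (÷1) = (1, 6, 4, 4)
  row 1: subtract 6×row0 = (0, 3, 6, 5)
  row 2: subtract 6×row0 = (0, 2, 5, 0)
step 2: normalize row 1 (÷3) = (0, 1, 2, 4)
  row 0: subtract 6×row1 = (1, 0, 6, 1)
  row 2: subtract 2×row1 = (0, 0, 1, 6)
step 3: normalize row 2 (÷1) = (0, 0, 1, 6)
  row 0: subtract 6×row2 = (1, 0, 0, 0)
  row 1: subtract 2×row2 = (0, 1, 0, 6)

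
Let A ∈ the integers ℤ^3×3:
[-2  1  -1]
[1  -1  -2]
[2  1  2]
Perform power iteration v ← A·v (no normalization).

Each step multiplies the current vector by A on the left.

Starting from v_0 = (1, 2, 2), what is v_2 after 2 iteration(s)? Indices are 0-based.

v_0 = (1, 2, 2).
v_1 = A·v_0 = (-2, -5, 8).
v_2 = A·v_1 = (-9, -13, 7).

v_2 = (-9, -13, 7)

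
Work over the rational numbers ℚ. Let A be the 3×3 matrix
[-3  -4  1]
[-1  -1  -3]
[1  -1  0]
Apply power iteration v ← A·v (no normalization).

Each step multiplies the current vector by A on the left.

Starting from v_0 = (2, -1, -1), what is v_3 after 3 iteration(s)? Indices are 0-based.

v_0 = (2, -1, -1).
v_1 = A·v_0 = (-3, 2, 3).
v_2 = A·v_1 = (4, -8, -5).
v_3 = A·v_2 = (15, 19, 12).

v_3 = (15, 19, 12)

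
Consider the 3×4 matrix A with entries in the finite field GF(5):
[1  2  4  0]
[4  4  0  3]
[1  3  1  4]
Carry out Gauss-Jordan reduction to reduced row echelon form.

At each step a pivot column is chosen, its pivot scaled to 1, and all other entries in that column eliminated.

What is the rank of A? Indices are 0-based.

rank = 3

step 1: normalize row 0 (÷1) = (1, 2, 4, 0)
  row 1: subtract 4×row0 = (0, 1, 4, 3)
  row 2: subtract 1×row0 = (0, 1, 2, 4)
step 2: normalize row 1 (÷1) = (0, 1, 4, 3)
  row 0: subtract 2×row1 = (1, 0, 1, 4)
  row 2: subtract 1×row1 = (0, 0, 3, 1)
step 3: normalize row 2 (÷3) = (0, 0, 1, 2)
  row 0: subtract 1×row2 = (1, 0, 0, 2)
  row 1: subtract 4×row2 = (0, 1, 0, 0)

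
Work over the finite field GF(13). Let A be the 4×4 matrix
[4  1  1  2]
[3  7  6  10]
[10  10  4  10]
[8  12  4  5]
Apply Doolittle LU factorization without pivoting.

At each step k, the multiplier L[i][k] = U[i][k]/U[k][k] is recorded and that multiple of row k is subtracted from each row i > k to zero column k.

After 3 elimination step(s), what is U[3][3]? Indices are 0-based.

k=0: U[0][0]=4
  eliminate (1,0): mult=4, new row 1: (0, 3, 2, 2); set L[1][0]=4
  eliminate (2,0): mult=9, new row 2: (0, 1, 8, 5); set L[2][0]=9
  eliminate (3,0): mult=2, new row 3: (0, 10, 2, 1); set L[3][0]=2
k=1: U[1][1]=3
  eliminate (2,1): mult=9, new row 2: (0, 0, 3, 0); set L[2][1]=9
  eliminate (3,1): mult=12, new row 3: (0, 0, 4, 3); set L[3][1]=12
k=2: U[2][2]=3
  eliminate (3,2): mult=10, new row 3: (0, 0, 0, 3); set L[3][2]=10

U[3][3] = 3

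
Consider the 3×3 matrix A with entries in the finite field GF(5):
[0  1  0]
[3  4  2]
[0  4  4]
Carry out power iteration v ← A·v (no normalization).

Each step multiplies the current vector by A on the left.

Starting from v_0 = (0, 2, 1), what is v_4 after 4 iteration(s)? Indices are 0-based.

v_0 = (0, 2, 1).
v_1 = A·v_0 = (2, 0, 2).
v_2 = A·v_1 = (0, 0, 3).
v_3 = A·v_2 = (0, 1, 2).
v_4 = A·v_3 = (1, 3, 2).

v_4 = (1, 3, 2)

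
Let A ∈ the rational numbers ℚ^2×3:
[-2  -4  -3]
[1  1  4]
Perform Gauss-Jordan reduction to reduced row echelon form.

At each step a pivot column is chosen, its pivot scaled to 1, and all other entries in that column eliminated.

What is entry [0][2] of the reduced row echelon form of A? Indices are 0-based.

[1] R0 /= -2  ⇒  (1, 2, 3/2)
     R1 -= 1·R0  ⇒  (0, -1, 5/2)
[2] R1 /= -1  ⇒  (0, 1, -5/2)
     R0 -= 2·R1  ⇒  (1, 0, 13/2)

M[0][2] = 13/2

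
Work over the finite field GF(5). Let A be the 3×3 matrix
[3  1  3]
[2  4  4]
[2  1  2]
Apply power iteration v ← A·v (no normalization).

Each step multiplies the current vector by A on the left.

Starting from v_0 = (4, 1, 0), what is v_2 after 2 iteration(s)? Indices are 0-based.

v_2 = (3, 0, 1)

v_0 = (4, 1, 0).
v_1 = A·v_0 = (3, 2, 4).
v_2 = A·v_1 = (3, 0, 1).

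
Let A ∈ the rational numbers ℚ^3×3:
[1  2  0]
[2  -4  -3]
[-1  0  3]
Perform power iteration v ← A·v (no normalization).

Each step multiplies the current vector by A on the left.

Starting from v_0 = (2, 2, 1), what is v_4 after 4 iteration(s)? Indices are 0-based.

v_0 = (2, 2, 1).
v_1 = A·v_0 = (6, -7, 1).
v_2 = A·v_1 = (-8, 37, -3).
v_3 = A·v_2 = (66, -155, -1).
v_4 = A·v_3 = (-244, 755, -69).

v_4 = (-244, 755, -69)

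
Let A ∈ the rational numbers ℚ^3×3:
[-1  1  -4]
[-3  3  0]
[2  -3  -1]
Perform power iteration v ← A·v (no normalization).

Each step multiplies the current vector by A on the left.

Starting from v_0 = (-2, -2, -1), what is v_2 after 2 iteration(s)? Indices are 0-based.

v_2 = (-16, -12, 5)

v_0 = (-2, -2, -1).
v_1 = A·v_0 = (4, 0, 3).
v_2 = A·v_1 = (-16, -12, 5).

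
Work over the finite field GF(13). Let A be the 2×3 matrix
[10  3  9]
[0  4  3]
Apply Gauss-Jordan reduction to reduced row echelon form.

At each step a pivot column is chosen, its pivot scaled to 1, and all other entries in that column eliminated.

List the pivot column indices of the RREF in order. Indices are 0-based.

pivot columns: 0, 1

[1] R0 /= 10  ⇒  (1, 12, 10)
[2] R1 /= 4  ⇒  (0, 1, 4)
     R0 -= 12·R1  ⇒  (1, 0, 1)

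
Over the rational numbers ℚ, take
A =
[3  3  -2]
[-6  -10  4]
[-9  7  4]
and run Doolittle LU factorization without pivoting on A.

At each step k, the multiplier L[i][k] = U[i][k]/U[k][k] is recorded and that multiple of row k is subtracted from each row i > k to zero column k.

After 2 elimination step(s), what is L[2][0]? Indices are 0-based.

Step 1: pivot at (0,0) is 3.
  row1 ← row1 − (-2)·row0  ⇒  L[1][0]=-2, U row1=(0, -4, 0)
  row2 ← row2 − (-3)·row0  ⇒  L[2][0]=-3, U row2=(0, 16, -2)
Step 2: pivot at (1,1) is -4.
  row2 ← row2 − (-4)·row1  ⇒  L[2][1]=-4, U row2=(0, 0, -2)

L[2][0] = -3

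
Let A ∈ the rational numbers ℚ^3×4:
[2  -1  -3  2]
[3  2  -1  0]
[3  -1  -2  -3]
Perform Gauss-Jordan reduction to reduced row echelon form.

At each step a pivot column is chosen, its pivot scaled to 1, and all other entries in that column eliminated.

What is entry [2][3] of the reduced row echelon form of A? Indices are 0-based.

M[2][3] = -39/14

[1] R0 /= 2  ⇒  (1, -1/2, -3/2, 1)
     R1 -= 3·R0  ⇒  (0, 7/2, 7/2, -3)
     R2 -= 3·R0  ⇒  (0, 1/2, 5/2, -6)
[2] R1 /= 7/2  ⇒  (0, 1, 1, -6/7)
     R0 -= -1/2·R1  ⇒  (1, 0, -1, 4/7)
     R2 -= 1/2·R1  ⇒  (0, 0, 2, -39/7)
[3] R2 /= 2  ⇒  (0, 0, 1, -39/14)
     R0 -= -1·R2  ⇒  (1, 0, 0, -31/14)
     R1 -= 1·R2  ⇒  (0, 1, 0, 27/14)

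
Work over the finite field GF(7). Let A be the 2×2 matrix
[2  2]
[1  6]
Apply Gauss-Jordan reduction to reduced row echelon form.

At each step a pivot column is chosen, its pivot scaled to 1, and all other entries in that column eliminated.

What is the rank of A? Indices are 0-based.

pivot(0,0)=2: scale R0 → (1, 1)
  clear (1,0): R1 −= (1)R0 → (0, 5)
pivot(1,1)=5: scale R1 → (0, 1)
  clear (0,1): R0 −= (1)R1 → (1, 0)

rank = 2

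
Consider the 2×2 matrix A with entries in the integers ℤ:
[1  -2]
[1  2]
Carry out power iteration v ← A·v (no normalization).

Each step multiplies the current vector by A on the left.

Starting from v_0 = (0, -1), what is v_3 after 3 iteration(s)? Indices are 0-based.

v_3 = (10, 2)

v_0 = (0, -1).
v_1 = A·v_0 = (2, -2).
v_2 = A·v_1 = (6, -2).
v_3 = A·v_2 = (10, 2).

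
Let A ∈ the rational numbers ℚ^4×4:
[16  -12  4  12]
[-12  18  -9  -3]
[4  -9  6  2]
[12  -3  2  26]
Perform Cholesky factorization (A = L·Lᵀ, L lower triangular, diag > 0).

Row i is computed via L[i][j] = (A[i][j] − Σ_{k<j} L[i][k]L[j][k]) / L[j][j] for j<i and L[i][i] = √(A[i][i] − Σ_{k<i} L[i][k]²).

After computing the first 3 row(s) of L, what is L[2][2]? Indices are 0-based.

Step 1: L[0][0] = √(16) = 4.
  L[1][0] = (-12) / L[0][0] = -3.
Step 2: L[1][1] = √(9) = 3.
  L[2][0] = (4) / L[0][0] = 1.
  L[2][1] = (-6) / L[1][1] = -2.
Step 3: L[2][2] = √(1) = 1.

L[2][2] = 1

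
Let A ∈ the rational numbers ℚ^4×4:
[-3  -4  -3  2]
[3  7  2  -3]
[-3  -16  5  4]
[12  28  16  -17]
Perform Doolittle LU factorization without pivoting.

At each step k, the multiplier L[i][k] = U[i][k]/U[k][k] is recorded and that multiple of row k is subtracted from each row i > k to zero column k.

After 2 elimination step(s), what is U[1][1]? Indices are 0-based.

k=0: U[0][0]=-3
  eliminate (1,0): mult=-1, new row 1: (0, 3, -1, -1); set L[1][0]=-1
  eliminate (2,0): mult=1, new row 2: (0, -12, 8, 2); set L[2][0]=1
  eliminate (3,0): mult=-4, new row 3: (0, 12, 4, -9); set L[3][0]=-4
k=1: U[1][1]=3
  eliminate (2,1): mult=-4, new row 2: (0, 0, 4, -2); set L[2][1]=-4
  eliminate (3,1): mult=4, new row 3: (0, 0, 8, -5); set L[3][1]=4

U[1][1] = 3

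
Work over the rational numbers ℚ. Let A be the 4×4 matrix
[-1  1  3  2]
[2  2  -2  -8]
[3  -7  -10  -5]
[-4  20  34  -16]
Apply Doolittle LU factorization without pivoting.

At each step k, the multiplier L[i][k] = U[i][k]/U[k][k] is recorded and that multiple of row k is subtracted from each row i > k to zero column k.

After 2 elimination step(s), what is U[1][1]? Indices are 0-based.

U[1][1] = 4

k=0: U[0][0]=-1
  eliminate (1,0): mult=-2, new row 1: (0, 4, 4, -4); set L[1][0]=-2
  eliminate (2,0): mult=-3, new row 2: (0, -4, -1, 1); set L[2][0]=-3
  eliminate (3,0): mult=4, new row 3: (0, 16, 22, -24); set L[3][0]=4
k=1: U[1][1]=4
  eliminate (2,1): mult=-1, new row 2: (0, 0, 3, -3); set L[2][1]=-1
  eliminate (3,1): mult=4, new row 3: (0, 0, 6, -8); set L[3][1]=4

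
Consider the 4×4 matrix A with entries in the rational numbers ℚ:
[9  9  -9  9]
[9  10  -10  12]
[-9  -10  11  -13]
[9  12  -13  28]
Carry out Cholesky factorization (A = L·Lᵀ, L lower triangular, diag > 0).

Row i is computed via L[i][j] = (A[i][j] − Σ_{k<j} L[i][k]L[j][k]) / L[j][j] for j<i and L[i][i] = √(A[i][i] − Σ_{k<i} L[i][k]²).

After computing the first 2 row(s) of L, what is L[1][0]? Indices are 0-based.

L[1][0] = 3

Step 1: L[0][0] = √(9) = 3.
  L[1][0] = (9) / L[0][0] = 3.
Step 2: L[1][1] = √(1) = 1.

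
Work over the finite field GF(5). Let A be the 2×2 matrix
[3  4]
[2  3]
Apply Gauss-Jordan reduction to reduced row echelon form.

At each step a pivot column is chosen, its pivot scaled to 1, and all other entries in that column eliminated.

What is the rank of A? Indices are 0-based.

rank = 2

step 1: normalize row 0 (÷3) = (1, 3)
  row 1: subtract 2×row0 = (0, 2)
step 2: normalize row 1 (÷2) = (0, 1)
  row 0: subtract 3×row1 = (1, 0)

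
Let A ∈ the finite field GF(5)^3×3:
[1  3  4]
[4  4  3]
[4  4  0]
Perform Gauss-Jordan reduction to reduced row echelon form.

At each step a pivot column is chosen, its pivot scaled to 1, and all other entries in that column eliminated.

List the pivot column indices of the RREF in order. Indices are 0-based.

step 1: normalize row 0 (÷1) = (1, 3, 4)
  row 1: subtract 4×row0 = (0, 2, 2)
  row 2: subtract 4×row0 = (0, 2, 4)
step 2: normalize row 1 (÷2) = (0, 1, 1)
  row 0: subtract 3×row1 = (1, 0, 1)
  row 2: subtract 2×row1 = (0, 0, 2)
step 3: normalize row 2 (÷2) = (0, 0, 1)
  row 0: subtract 1×row2 = (1, 0, 0)
  row 1: subtract 1×row2 = (0, 1, 0)

pivot columns: 0, 1, 2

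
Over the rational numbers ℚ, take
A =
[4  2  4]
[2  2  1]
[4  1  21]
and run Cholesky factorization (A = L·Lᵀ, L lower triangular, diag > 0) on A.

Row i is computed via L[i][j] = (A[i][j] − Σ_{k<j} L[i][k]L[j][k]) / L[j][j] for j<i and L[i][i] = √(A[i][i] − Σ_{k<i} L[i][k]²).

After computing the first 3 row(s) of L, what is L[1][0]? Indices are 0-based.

Step 1: L[0][0] = √(4) = 2.
  L[1][0] = (2) / L[0][0] = 1.
Step 2: L[1][1] = √(1) = 1.
  L[2][0] = (4) / L[0][0] = 2.
  L[2][1] = (-1) / L[1][1] = -1.
Step 3: L[2][2] = √(16) = 4.

L[1][0] = 1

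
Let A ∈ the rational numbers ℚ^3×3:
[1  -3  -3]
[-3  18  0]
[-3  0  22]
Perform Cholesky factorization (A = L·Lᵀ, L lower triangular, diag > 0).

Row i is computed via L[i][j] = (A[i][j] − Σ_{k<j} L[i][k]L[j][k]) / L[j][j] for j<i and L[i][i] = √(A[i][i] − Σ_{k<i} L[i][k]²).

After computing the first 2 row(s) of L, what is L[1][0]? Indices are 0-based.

L[1][0] = -3

Step 1: L[0][0] = √(1) = 1.
  L[1][0] = (-3) / L[0][0] = -3.
Step 2: L[1][1] = √(9) = 3.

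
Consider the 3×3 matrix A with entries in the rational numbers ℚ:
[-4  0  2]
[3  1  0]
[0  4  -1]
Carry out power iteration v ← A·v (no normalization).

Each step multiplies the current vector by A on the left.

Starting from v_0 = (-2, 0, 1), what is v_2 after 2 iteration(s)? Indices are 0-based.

v_2 = (-42, 24, -23)

v_0 = (-2, 0, 1).
v_1 = A·v_0 = (10, -6, -1).
v_2 = A·v_1 = (-42, 24, -23).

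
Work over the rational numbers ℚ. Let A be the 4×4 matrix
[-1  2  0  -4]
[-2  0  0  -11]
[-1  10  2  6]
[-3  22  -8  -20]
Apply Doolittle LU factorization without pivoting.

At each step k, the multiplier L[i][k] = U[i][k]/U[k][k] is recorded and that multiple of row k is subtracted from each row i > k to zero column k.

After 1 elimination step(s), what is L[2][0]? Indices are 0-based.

L[2][0] = 1

Step 1: pivot at (0,0) is -1.
  row1 ← row1 − (2)·row0  ⇒  L[1][0]=2, U row1=(0, -4, 0, -3)
  row2 ← row2 − (1)·row0  ⇒  L[2][0]=1, U row2=(0, 8, 2, 10)
  row3 ← row3 − (3)·row0  ⇒  L[3][0]=3, U row3=(0, 16, -8, -8)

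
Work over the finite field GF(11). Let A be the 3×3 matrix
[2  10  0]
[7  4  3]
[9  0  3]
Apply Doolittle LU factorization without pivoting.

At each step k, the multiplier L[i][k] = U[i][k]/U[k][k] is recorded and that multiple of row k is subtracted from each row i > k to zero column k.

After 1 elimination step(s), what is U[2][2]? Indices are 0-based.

U[2][2] = 3

k=0: U[0][0]=2
  eliminate (1,0): mult=9, new row 1: (0, 2, 3); set L[1][0]=9
  eliminate (2,0): mult=10, new row 2: (0, 10, 3); set L[2][0]=10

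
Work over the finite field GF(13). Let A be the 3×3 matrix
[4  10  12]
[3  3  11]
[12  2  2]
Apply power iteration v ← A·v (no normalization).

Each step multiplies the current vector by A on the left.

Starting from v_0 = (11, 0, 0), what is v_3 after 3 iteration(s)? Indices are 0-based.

v_3 = (9, 9, 2)

v_0 = (11, 0, 0).
v_1 = A·v_0 = (5, 7, 2).
v_2 = A·v_1 = (10, 6, 0).
v_3 = A·v_2 = (9, 9, 2).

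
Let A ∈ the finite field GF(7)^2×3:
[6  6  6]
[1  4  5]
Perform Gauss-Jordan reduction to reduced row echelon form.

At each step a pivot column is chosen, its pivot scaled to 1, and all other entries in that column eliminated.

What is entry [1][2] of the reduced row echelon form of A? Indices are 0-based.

M[1][2] = 6

pivot(0,0)=6: scale R0 → (1, 1, 1)
  clear (1,0): R1 −= (1)R0 → (0, 3, 4)
pivot(1,1)=3: scale R1 → (0, 1, 6)
  clear (0,1): R0 −= (1)R1 → (1, 0, 2)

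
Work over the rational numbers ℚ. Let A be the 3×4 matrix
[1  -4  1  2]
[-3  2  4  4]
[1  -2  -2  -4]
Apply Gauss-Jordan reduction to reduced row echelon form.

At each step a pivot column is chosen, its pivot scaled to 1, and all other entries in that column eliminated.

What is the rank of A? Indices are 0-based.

[1] R0 /= 1  ⇒  (1, -4, 1, 2)
     R1 -= -3·R0  ⇒  (0, -10, 7, 10)
     R2 -= 1·R0  ⇒  (0, 2, -3, -6)
[2] R1 /= -10  ⇒  (0, 1, -7/10, -1)
     R0 -= -4·R1  ⇒  (1, 0, -9/5, -2)
     R2 -= 2·R1  ⇒  (0, 0, -8/5, -4)
[3] R2 /= -8/5  ⇒  (0, 0, 1, 5/2)
     R0 -= -9/5·R2  ⇒  (1, 0, 0, 5/2)
     R1 -= -7/10·R2  ⇒  (0, 1, 0, 3/4)

rank = 3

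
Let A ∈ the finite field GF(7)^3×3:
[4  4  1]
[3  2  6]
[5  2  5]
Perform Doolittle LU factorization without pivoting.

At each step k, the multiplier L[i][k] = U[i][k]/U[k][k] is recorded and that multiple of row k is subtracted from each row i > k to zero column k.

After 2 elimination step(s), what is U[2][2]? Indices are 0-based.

[col 0] pivot 4
  R1 -= 6*R0 → (0, 6, 0)  (L[1][0] := 6)
  R2 -= 3*R0 → (0, 4, 2)  (L[2][0] := 3)
[col 1] pivot 6
  R2 -= 3*R1 → (0, 0, 2)  (L[2][1] := 3)

U[2][2] = 2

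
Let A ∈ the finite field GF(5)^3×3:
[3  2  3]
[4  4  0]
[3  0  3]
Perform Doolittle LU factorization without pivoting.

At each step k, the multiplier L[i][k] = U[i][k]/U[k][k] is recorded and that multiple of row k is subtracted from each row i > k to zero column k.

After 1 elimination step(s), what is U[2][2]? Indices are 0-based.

U[2][2] = 0

Step 1: pivot at (0,0) is 3.
  row1 ← row1 − (3)·row0  ⇒  L[1][0]=3, U row1=(0, 3, 1)
  row2 ← row2 − (1)·row0  ⇒  L[2][0]=1, U row2=(0, 3, 0)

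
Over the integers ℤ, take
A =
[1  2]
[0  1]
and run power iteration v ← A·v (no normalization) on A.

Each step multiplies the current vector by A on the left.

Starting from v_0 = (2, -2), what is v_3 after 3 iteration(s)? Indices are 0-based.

v_3 = (-10, -2)

v_0 = (2, -2).
v_1 = A·v_0 = (-2, -2).
v_2 = A·v_1 = (-6, -2).
v_3 = A·v_2 = (-10, -2).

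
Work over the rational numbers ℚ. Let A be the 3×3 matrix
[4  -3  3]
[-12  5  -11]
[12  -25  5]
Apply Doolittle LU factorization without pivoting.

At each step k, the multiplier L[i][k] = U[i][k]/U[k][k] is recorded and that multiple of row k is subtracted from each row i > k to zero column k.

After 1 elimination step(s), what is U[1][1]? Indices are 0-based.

[col 0] pivot 4
  R1 -= -3*R0 → (0, -4, -2)  (L[1][0] := -3)
  R2 -= 3*R0 → (0, -16, -4)  (L[2][0] := 3)

U[1][1] = -4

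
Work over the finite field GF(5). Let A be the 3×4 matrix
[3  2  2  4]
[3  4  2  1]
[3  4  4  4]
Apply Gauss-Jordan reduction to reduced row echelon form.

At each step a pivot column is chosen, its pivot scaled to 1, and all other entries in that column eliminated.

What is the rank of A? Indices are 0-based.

[1] R0 /= 3  ⇒  (1, 4, 4, 3)
     R1 -= 3·R0  ⇒  (0, 2, 0, 2)
     R2 -= 3·R0  ⇒  (0, 2, 2, 0)
[2] R1 /= 2  ⇒  (0, 1, 0, 1)
     R0 -= 4·R1  ⇒  (1, 0, 4, 4)
     R2 -= 2·R1  ⇒  (0, 0, 2, 3)
[3] R2 /= 2  ⇒  (0, 0, 1, 4)
     R0 -= 4·R2  ⇒  (1, 0, 0, 3)

rank = 3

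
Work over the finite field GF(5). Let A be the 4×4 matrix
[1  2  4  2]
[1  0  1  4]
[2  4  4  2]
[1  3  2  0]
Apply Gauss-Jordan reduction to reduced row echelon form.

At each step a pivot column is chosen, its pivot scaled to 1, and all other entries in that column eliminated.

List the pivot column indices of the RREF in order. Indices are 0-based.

pivot columns: 0, 1, 2, 3

[1] R0 /= 1  ⇒  (1, 2, 4, 2)
     R1 -= 1·R0  ⇒  (0, 3, 2, 2)
     R2 -= 2·R0  ⇒  (0, 0, 1, 3)
     R3 -= 1·R0  ⇒  (0, 1, 3, 3)
[2] R1 /= 3  ⇒  (0, 1, 4, 4)
     R0 -= 2·R1  ⇒  (1, 0, 1, 4)
     R3 -= 1·R1  ⇒  (0, 0, 4, 4)
[3] R2 /= 1  ⇒  (0, 0, 1, 3)
     R0 -= 1·R2  ⇒  (1, 0, 0, 1)
     R1 -= 4·R2  ⇒  (0, 1, 0, 2)
     R3 -= 4·R2  ⇒  (0, 0, 0, 2)
[4] R3 /= 2  ⇒  (0, 0, 0, 1)
     R0 -= 1·R3  ⇒  (1, 0, 0, 0)
     R1 -= 2·R3  ⇒  (0, 1, 0, 0)
     R2 -= 3·R3  ⇒  (0, 0, 1, 0)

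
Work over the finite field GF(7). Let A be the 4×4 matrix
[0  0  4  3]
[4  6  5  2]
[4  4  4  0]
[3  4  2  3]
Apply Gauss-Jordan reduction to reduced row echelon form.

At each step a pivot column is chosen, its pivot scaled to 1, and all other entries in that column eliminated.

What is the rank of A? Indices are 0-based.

rank = 4

[1] R0 <-> R1
[1] R0 /= 4  ⇒  (1, 5, 3, 4)
     R2 -= 4·R0  ⇒  (0, 5, 6, 5)
     R3 -= 3·R0  ⇒  (0, 3, 0, 5)
[2] R1 <-> R2
[2] R1 /= 5  ⇒  (0, 1, 4, 1)
     R0 -= 5·R1  ⇒  (1, 0, 4, 6)
     R3 -= 3·R1  ⇒  (0, 0, 2, 2)
[3] R2 /= 4  ⇒  (0, 0, 1, 6)
     R0 -= 4·R2  ⇒  (1, 0, 0, 3)
     R1 -= 4·R2  ⇒  (0, 1, 0, 5)
     R3 -= 2·R2  ⇒  (0, 0, 0, 4)
[4] R3 /= 4  ⇒  (0, 0, 0, 1)
     R0 -= 3·R3  ⇒  (1, 0, 0, 0)
     R1 -= 5·R3  ⇒  (0, 1, 0, 0)
     R2 -= 6·R3  ⇒  (0, 0, 1, 0)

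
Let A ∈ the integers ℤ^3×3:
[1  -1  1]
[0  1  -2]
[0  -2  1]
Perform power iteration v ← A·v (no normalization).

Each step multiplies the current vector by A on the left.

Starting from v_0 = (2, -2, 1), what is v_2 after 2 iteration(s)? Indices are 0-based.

v_0 = (2, -2, 1).
v_1 = A·v_0 = (5, -4, 5).
v_2 = A·v_1 = (14, -14, 13).

v_2 = (14, -14, 13)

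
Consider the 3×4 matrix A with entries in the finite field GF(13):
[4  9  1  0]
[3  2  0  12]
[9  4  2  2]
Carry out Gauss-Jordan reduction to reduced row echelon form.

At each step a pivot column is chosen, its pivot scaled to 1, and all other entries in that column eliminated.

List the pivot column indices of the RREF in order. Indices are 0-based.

step 1: normalize row 0 (÷4) = (1, 12, 10, 0)
  row 1: subtract 3×row0 = (0, 5, 9, 12)
  row 2: subtract 9×row0 = (0, 0, 3, 2)
step 2: normalize row 1 (÷5) = (0, 1, 7, 5)
  row 0: subtract 12×row1 = (1, 0, 4, 5)
step 3: normalize row 2 (÷3) = (0, 0, 1, 5)
  row 0: subtract 4×row2 = (1, 0, 0, 11)
  row 1: subtract 7×row2 = (0, 1, 0, 9)

pivot columns: 0, 1, 2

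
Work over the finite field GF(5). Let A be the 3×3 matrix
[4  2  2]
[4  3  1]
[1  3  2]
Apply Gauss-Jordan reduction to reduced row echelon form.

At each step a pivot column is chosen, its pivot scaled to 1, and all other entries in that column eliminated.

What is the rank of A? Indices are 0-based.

rank = 3

step 1: normalize row 0 (÷4) = (1, 3, 3)
  row 1: subtract 4×row0 = (0, 1, 4)
  row 2: subtract 1×row0 = (0, 0, 4)
step 2: normalize row 1 (÷1) = (0, 1, 4)
  row 0: subtract 3×row1 = (1, 0, 1)
step 3: normalize row 2 (÷4) = (0, 0, 1)
  row 0: subtract 1×row2 = (1, 0, 0)
  row 1: subtract 4×row2 = (0, 1, 0)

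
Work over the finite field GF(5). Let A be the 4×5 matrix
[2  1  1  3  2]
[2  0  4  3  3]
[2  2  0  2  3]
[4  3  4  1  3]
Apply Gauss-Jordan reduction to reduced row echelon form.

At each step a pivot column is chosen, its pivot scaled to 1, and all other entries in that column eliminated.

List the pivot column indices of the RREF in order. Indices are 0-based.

step 1: normalize row 0 (÷2) = (1, 3, 3, 4, 1)
  row 1: subtract 2×row0 = (0, 4, 3, 0, 1)
  row 2: subtract 2×row0 = (0, 1, 4, 4, 1)
  row 3: subtract 4×row0 = (0, 1, 2, 0, 4)
step 2: normalize row 1 (÷4) = (0, 1, 2, 0, 4)
  row 0: subtract 3×row1 = (1, 0, 2, 4, 4)
  row 2: subtract 1×row1 = (0, 0, 2, 4, 2)
  row 3: subtract 1×row1 = (0, 0, 0, 0, 0)
step 3: normalize row 2 (÷2) = (0, 0, 1, 2, 1)
  row 0: subtract 2×row2 = (1, 0, 0, 0, 2)
  row 1: subtract 2×row2 = (0, 1, 0, 1, 2)
skip col 3 (zero from row 3)
skip col 4 (zero from row 3)

pivot columns: 0, 1, 2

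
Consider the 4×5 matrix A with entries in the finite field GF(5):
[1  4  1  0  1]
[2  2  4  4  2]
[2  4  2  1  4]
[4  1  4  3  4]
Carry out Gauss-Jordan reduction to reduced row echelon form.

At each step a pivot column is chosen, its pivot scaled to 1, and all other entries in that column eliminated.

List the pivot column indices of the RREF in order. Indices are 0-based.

[1] R0 /= 1  ⇒  (1, 4, 1, 0, 1)
     R1 -= 2·R0  ⇒  (0, 4, 2, 4, 0)
     R2 -= 2·R0  ⇒  (0, 1, 0, 1, 2)
     R3 -= 4·R0  ⇒  (0, 0, 0, 3, 0)
[2] R1 /= 4  ⇒  (0, 1, 3, 1, 0)
     R0 -= 4·R1  ⇒  (1, 0, 4, 1, 1)
     R2 -= 1·R1  ⇒  (0, 0, 2, 0, 2)
[3] R2 /= 2  ⇒  (0, 0, 1, 0, 1)
     R0 -= 4·R2  ⇒  (1, 0, 0, 1, 2)
     R1 -= 3·R2  ⇒  (0, 1, 0, 1, 2)
[4] R3 /= 3  ⇒  (0, 0, 0, 1, 0)
     R0 -= 1·R3  ⇒  (1, 0, 0, 0, 2)
     R1 -= 1·R3  ⇒  (0, 1, 0, 0, 2)

pivot columns: 0, 1, 2, 3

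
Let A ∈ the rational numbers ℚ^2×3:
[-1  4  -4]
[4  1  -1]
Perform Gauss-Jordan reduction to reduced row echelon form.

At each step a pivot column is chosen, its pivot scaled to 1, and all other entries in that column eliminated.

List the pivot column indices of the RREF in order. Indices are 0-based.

[1] R0 /= -1  ⇒  (1, -4, 4)
     R1 -= 4·R0  ⇒  (0, 17, -17)
[2] R1 /= 17  ⇒  (0, 1, -1)
     R0 -= -4·R1  ⇒  (1, 0, 0)

pivot columns: 0, 1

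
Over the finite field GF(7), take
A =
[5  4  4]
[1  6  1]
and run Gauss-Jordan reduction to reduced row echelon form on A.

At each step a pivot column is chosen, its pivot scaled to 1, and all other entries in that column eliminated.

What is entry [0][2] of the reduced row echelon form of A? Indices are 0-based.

M[0][2] = 4

pivot(0,0)=5: scale R0 → (1, 5, 5)
  clear (1,0): R1 −= (1)R0 → (0, 1, 3)
pivot(1,1)=1: scale R1 → (0, 1, 3)
  clear (0,1): R0 −= (5)R1 → (1, 0, 4)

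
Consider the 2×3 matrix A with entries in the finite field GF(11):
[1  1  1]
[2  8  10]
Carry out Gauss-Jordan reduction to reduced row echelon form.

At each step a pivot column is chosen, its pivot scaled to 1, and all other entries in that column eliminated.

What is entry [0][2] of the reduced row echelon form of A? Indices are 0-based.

M[0][2] = 7

[1] R0 /= 1  ⇒  (1, 1, 1)
     R1 -= 2·R0  ⇒  (0, 6, 8)
[2] R1 /= 6  ⇒  (0, 1, 5)
     R0 -= 1·R1  ⇒  (1, 0, 7)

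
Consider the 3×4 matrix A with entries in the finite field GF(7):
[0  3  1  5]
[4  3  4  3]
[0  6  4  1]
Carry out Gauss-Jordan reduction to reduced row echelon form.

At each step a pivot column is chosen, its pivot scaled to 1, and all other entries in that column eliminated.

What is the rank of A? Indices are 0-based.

rank = 3

step 1: exchange rows 0,1
step 1: normalize row 0 (÷4) = (1, 6, 1, 6)
step 2: normalize row 1 (÷3) = (0, 1, 5, 4)
  row 0: subtract 6×row1 = (1, 0, 6, 3)
  row 2: subtract 6×row1 = (0, 0, 2, 5)
step 3: normalize row 2 (÷2) = (0, 0, 1, 6)
  row 0: subtract 6×row2 = (1, 0, 0, 2)
  row 1: subtract 5×row2 = (0, 1, 0, 2)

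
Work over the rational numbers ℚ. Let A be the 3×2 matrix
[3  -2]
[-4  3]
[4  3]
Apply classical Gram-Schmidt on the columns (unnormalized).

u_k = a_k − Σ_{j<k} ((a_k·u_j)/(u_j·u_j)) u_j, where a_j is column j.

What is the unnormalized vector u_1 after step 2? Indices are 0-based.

u_1 = (-64/41, 99/41, 147/41)

Step 1: u_0 = a_0 = (3, -4, 4).
Step 2: u_1 = a_1 − (-6/41)·u_0 = (-64/41, 99/41, 147/41).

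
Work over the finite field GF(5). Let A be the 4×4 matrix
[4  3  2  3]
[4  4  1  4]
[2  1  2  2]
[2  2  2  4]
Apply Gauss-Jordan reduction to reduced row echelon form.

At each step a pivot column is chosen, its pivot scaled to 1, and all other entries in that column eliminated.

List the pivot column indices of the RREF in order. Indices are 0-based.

pivot columns: 0, 1, 2, 3

pivot(0,0)=4: scale R0 → (1, 2, 3, 2)
  clear (1,0): R1 −= (4)R0 → (0, 1, 4, 1)
  clear (2,0): R2 −= (2)R0 → (0, 2, 1, 3)
  clear (3,0): R3 −= (2)R0 → (0, 3, 1, 0)
pivot(1,1)=1: scale R1 → (0, 1, 4, 1)
  clear (0,1): R0 −= (2)R1 → (1, 0, 0, 0)
  clear (2,1): R2 −= (2)R1 → (0, 0, 3, 1)
  clear (3,1): R3 −= (3)R1 → (0, 0, 4, 2)
pivot(2,2)=3: scale R2 → (0, 0, 1, 2)
  clear (1,2): R1 −= (4)R2 → (0, 1, 0, 3)
  clear (3,2): R3 −= (4)R2 → (0, 0, 0, 4)
pivot(3,3)=4: scale R3 → (0, 0, 0, 1)
  clear (1,3): R1 −= (3)R3 → (0, 1, 0, 0)
  clear (2,3): R2 −= (2)R3 → (0, 0, 1, 0)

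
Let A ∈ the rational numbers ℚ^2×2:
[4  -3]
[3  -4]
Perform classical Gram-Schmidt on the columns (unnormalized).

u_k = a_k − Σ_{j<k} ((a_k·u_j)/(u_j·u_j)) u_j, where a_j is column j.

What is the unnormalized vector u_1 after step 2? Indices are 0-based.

u_1 = (21/25, -28/25)

Step 1: u_0 = a_0 = (4, 3).
Step 2: u_1 = a_1 − (-24/25)·u_0 = (21/25, -28/25).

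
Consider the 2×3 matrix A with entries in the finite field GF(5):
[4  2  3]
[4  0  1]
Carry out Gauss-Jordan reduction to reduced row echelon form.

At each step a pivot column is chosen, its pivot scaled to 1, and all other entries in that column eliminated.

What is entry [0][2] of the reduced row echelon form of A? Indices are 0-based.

M[0][2] = 4

pivot(0,0)=4: scale R0 → (1, 3, 2)
  clear (1,0): R1 −= (4)R0 → (0, 3, 3)
pivot(1,1)=3: scale R1 → (0, 1, 1)
  clear (0,1): R0 −= (3)R1 → (1, 0, 4)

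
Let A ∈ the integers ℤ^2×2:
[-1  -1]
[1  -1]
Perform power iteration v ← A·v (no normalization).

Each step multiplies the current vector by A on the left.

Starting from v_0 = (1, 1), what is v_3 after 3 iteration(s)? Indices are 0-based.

v_0 = (1, 1).
v_1 = A·v_0 = (-2, 0).
v_2 = A·v_1 = (2, -2).
v_3 = A·v_2 = (0, 4).

v_3 = (0, 4)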